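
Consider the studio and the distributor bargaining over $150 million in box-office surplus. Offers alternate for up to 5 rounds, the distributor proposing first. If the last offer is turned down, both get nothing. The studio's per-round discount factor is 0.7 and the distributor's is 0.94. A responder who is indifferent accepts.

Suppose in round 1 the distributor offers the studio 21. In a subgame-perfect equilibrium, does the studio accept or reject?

Work out the studio's continuation value if the offer is rejected.
Round 5 (the distributor proposes): the studio will accept anything ≥ 0, so the distributor offers 0 and keeps 150.
Round 4 (the studio proposes): the distributor can get 150 next round, worth 0.94 × 150 = 141 now, so the studio offers 141, keeping 9.
Round 3 (the distributor proposes): the studio can get 9 next round, worth 0.7 × 9 = 6.3 now. The distributor offers 6.3 and keeps 150 − 6.3 = 143.7.
Round 2 (the studio proposes): the distributor can get 143.7 next round, worth 0.94 × 143.7 = 135.078 now. The studio offers 135.078 and keeps 150 − 135.078 = 14.922.
So by rejecting in round 1, the studio gets 14.922 next round, worth 0.7 × 14.922 = 10.4454 now.
Offer 21 ≥ 10.4454, so the studio accepts.

Accept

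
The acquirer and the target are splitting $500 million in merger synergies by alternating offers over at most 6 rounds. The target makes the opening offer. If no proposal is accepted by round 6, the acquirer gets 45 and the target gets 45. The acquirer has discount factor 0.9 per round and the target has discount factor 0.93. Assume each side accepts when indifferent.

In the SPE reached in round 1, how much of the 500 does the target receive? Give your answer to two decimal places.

155.25

Solve by backward induction from round 6.
Round 6 (the acquirer proposes): the target gets 45 if talks fail, so the acquirer offers 45 and keeps 455.
Round 5 (the target proposes): the acquirer can get 455 next round, worth 0.9 × 455 = 409.5 now, so the target offers 409.5, keeping 90.5.
Round 4 (the acquirer proposes): the target can get 90.5 next round, worth 0.93 × 90.5 = 84.165 now. The acquirer offers 84.165 and keeps 500 − 84.165 = 415.835.
Round 3 (the target proposes): the acquirer can get 415.835 next round, worth 0.9 × 415.835 = 374.2515 now, so the target offers 374.2515, keeping 125.7485.
Round 2 (the acquirer proposes): the target can get 125.7485 next round, worth 0.93 × 125.7485 = 116.946105 now, so the acquirer offers 116.946105, keeping 383.053895.
Round 1 (the target proposes): the acquirer can get 383.053895 next round, worth 0.9 × 383.053895 = 344.7485055 now, so the target offers 344.7485055, keeping 155.2514945.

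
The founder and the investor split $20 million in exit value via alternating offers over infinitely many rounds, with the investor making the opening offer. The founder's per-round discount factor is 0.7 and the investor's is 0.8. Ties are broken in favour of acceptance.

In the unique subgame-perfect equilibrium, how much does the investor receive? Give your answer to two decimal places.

Let x be the investor's share when the investor proposes and y be the founder's share when the founder proposes.
The founder accepts iff offered ≥ 0.7·y, so x = 20 − 0.7y. Symmetrically y = 20 − 0.8x.
Substituting: x = 20 − 0.7(20 − 0.8x), giving x(1 − 0.8·0.7) = 20(1 − 0.7).
So x = 20 × 0.3 / 0.44 ≈ 13.6364, and the founder receives 20 − x ≈ 6.3636.

13.64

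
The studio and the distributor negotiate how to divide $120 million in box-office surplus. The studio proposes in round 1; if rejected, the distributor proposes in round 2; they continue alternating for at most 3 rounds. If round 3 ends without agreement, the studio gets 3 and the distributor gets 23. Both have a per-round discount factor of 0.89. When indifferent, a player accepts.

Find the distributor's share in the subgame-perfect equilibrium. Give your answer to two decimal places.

29.97

Round 3 (the studio proposes): the distributor gets 23 if talks fail, so the studio offers 23 and keeps 97.
Round 2 (the distributor proposes): the studio can get 97 next round, worth 0.89 × 97 = 86.33 now. The distributor offers 86.33 and keeps 120 − 86.33 = 33.67.
Round 1 (the studio proposes): the distributor can get 33.67 next round, worth 0.89 × 33.67 = 29.9663 now. The studio offers 29.9663 and keeps 120 − 29.9663 = 90.0337.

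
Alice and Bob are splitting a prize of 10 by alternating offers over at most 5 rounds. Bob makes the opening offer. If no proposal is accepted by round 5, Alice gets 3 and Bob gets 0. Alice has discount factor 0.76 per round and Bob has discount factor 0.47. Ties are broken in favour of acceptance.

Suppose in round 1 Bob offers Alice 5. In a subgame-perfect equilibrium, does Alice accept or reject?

Round 5 (Bob proposes): Alice gets 3 if talks fail, so Bob offers 3 and keeps 7.
Round 4 (Alice proposes): Bob can get 7 next round, worth 0.47 × 7 = 3.29 now; Alice offers that and keeps 6.71.
Round 3 (Bob proposes): Alice can get 6.71 next round, worth 0.76 × 6.71 = 5.0996 now. Bob offers 5.0996 and keeps 10 − 5.0996 = 4.9004.
Round 2 (Alice proposes): Bob can get 4.9004 next round, worth 0.47 × 4.9004 = 2.303188 now; Alice offers that and keeps 7.696812.
So by rejecting in round 1, Alice gets 7.696812 next round, worth 0.76 × 7.696812 = 5.84957712 now.
Offer 5 < 5.84957712, so Alice rejects.

Reject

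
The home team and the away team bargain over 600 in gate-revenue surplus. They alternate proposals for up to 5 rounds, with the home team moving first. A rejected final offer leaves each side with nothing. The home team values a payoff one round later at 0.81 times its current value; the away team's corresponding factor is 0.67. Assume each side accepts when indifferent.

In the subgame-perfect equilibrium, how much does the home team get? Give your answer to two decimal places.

482.17

By backward induction:
Round 5 (the home team proposes): rejection yields 0 for the away team; the home team offers 0 and keeps 600.
Round 4 (the away team proposes): the home team can get 600 next round, worth 0.81 × 600 = 486 now. The away team offers 486 and keeps 600 − 486 = 114.
Round 3 (the home team proposes): the away team can get 114 next round, worth 0.67 × 114 = 76.38 now, so the home team offers 76.38, keeping 523.62.
Round 2 (the away team proposes): the home team can get 523.62 next round, worth 0.81 × 523.62 = 424.1322 now. The away team offers 424.1322 and keeps 600 − 424.1322 = 175.8678.
Round 1 (the home team proposes): the away team can get 175.8678 next round, worth 0.67 × 175.8678 = 117.831426 now. The home team offers 117.831426 and keeps 600 − 117.831426 = 482.168574.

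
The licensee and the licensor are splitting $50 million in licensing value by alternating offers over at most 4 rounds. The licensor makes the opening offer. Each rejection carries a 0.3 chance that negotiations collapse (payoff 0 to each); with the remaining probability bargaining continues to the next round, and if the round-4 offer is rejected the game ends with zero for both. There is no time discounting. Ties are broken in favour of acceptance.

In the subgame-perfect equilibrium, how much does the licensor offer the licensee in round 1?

Round 4 (the licensee proposes): the licensor will accept anything ≥ 0, so the licensee offers 0 and keeps 50.
Round 3 (the licensor proposes): rejecting gives the licensee an expected 0.7 × 50 = 35; the licensor offers that and keeps 15.
Round 2 (the licensee proposes): rejecting gives the licensor an expected 0.7 × 15 = 10.5, so the licensee offers 10.5, keeping 39.5.
Round 1 (the licensor proposes): rejecting gives the licensee an expected 0.7 × 39.5 = 27.65; the licensor offers that and keeps 22.35.

27.65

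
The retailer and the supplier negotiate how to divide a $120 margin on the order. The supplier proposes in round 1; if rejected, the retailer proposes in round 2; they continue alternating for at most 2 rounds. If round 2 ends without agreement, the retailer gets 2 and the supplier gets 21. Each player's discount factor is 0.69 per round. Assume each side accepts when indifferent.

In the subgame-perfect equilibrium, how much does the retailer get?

Round 2 (the retailer proposes): the supplier gets 21 if talks fail, so the retailer offers 21 and keeps 99.
Round 1 (the supplier proposes): the retailer can get 99 next round, worth 0.69 × 99 = 68.31 now. The supplier offers 68.31 and keeps 120 − 68.31 = 51.69.

68.31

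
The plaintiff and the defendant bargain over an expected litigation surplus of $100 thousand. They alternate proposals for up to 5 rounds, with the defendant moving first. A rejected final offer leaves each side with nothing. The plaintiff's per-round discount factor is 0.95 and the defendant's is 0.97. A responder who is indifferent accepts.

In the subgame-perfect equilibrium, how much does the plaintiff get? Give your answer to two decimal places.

5.48

Round 5 (the defendant proposes): the plaintiff will accept anything ≥ 0, so the defendant offers 0 and keeps 100.
Round 4 (the plaintiff proposes): the defendant can get 100 next round, worth 0.97 × 100 = 97 now; the plaintiff offers that and keeps 3.
Round 3 (the defendant proposes): the plaintiff can get 3 next round, worth 0.95 × 3 = 2.85 now; the defendant offers that and keeps 97.15.
Round 2 (the plaintiff proposes): the defendant can get 97.15 next round, worth 0.97 × 97.15 = 94.2355 now. The plaintiff offers 94.2355 and keeps 100 − 94.2355 = 5.7645.
Round 1 (the defendant proposes): the plaintiff can get 5.7645 next round, worth 0.95 × 5.7645 = 5.476275 now, so the defendant offers 5.476275, keeping 94.523725.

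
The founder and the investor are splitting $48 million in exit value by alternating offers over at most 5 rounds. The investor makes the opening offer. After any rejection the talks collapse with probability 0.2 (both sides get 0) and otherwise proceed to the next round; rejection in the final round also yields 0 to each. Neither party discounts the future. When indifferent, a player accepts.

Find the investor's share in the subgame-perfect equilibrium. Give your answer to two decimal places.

35.40

By backward induction:
Round 5 (the investor proposes): rejection yields 0 for the founder; the investor offers 0 and keeps 48.
Round 4 (the founder proposes): rejecting gives the investor an expected 0.8 × 48 = 38.4. The founder offers 38.4 and keeps 48 − 38.4 = 9.6.
Round 3 (the investor proposes): rejecting gives the founder an expected 0.8 × 9.6 = 7.68; the investor offers that and keeps 40.32.
Round 2 (the founder proposes): rejecting gives the investor an expected 0.8 × 40.32 = 32.256; the founder offers that and keeps 15.744.
Round 1 (the investor proposes): rejecting gives the founder an expected 0.8 × 15.744 = 12.5952, so the investor offers 12.5952, keeping 35.4048.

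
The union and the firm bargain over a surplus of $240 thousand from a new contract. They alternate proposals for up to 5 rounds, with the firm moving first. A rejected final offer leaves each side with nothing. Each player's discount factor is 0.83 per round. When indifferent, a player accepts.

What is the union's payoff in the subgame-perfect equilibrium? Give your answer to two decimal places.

Round 5 (the firm proposes): the union will accept anything ≥ 0, so the firm offers 0 and keeps 240.
Round 4 (the union proposes): the firm can get 240 next round, worth 0.83 × 240 = 199.2 now; the union offers that and keeps 40.8.
Round 3 (the firm proposes): the union can get 40.8 next round, worth 0.83 × 40.8 = 33.864 now. The firm offers 33.864 and keeps 240 − 33.864 = 206.136.
Round 2 (the union proposes): the firm can get 206.136 next round, worth 0.83 × 206.136 = 171.09288 now; the union offers that and keeps 68.90712.
Round 1 (the firm proposes): the union can get 68.90712 next round, worth 0.83 × 68.90712 = 57.1929096 now; the firm offers that and keeps 182.8070904.

57.19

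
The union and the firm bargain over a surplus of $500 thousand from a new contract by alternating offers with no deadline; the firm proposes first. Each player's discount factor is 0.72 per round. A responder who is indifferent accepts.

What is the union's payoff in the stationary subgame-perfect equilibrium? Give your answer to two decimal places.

209.30

When the firm proposes, the union accepts any offer worth at least 0.72 times what the union would get by proposing next round; and vice versa.
This gives x = 500 − 0.72y and y = 500 − 0.72x, where x and y are each side's share when it proposes.
Hence (1 − 0.72·0.72)x = 500(1 − 0.72), i.e. 0.4816·x = 140.
x ≈ 290.6977; the union's share is 500 − x ≈ 209.3023.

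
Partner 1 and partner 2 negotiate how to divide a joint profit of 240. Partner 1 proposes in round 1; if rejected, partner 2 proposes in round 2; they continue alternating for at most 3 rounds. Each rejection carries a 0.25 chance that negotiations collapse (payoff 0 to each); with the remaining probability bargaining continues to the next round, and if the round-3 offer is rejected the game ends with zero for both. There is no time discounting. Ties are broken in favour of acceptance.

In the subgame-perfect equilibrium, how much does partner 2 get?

45

Round 3 (partner 1 proposes): partner 2 will accept anything ≥ 0, so partner 1 offers 0 and keeps 240.
Round 2 (partner 2 proposes): rejecting gives partner 1 an expected 0.75 × 240 = 180; partner 2 offers that and keeps 60.
Round 1 (partner 1 proposes): rejecting gives partner 2 an expected 0.75 × 60 = 45, so partner 1 offers 45, keeping 195.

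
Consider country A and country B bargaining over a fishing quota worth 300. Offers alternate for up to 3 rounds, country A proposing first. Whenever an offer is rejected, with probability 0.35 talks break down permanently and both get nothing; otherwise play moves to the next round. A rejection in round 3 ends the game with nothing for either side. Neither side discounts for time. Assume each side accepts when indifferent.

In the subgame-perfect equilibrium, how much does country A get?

By backward induction:
Round 3 (country A proposes): rejection yields 0 for country B; country A offers 0 and keeps 300.
Round 2 (country B proposes): rejecting gives country A an expected 0.65 × 300 = 195, so country B offers 195, keeping 105.
Round 1 (country A proposes): rejecting gives country B an expected 0.65 × 105 = 68.25; country A offers that and keeps 231.75.

231.75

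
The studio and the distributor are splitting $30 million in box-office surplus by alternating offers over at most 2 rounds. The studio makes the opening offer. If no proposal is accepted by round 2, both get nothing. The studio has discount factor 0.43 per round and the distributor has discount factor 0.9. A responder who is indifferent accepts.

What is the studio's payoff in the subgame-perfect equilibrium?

3

Work backward from the last round.
Round 2 (the distributor proposes): rejection yields 0 for the studio; the distributor offers 0 and keeps 30.
Round 1 (the studio proposes): the distributor can get 30 next round, worth 0.9 × 30 = 27 now; the studio offers that and keeps 3.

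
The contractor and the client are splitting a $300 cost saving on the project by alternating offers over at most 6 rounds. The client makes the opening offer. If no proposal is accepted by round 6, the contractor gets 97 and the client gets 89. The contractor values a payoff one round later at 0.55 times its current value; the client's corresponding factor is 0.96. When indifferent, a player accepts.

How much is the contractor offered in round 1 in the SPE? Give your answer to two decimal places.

42.44

Round 6 (the contractor proposes): the client gets 89 if talks fail, so the contractor offers 89 and keeps 211.
Round 5 (the client proposes): the contractor can get 211 next round, worth 0.55 × 211 = 116.05 now. The client offers 116.05 and keeps 300 − 116.05 = 183.95.
Round 4 (the contractor proposes): the client can get 183.95 next round, worth 0.96 × 183.95 = 176.592 now. The contractor offers 176.592 and keeps 300 − 176.592 = 123.408.
Round 3 (the client proposes): the contractor can get 123.408 next round, worth 0.55 × 123.408 = 67.8744 now; the client offers that and keeps 232.1256.
Round 2 (the contractor proposes): the client can get 232.1256 next round, worth 0.96 × 232.1256 = 222.840576 now, so the contractor offers 222.840576, keeping 77.159424.
Round 1 (the client proposes): the contractor can get 77.159424 next round, worth 0.55 × 77.159424 = 42.4376832 now. The client offers 42.4376832 and keeps 300 − 42.4376832 = 257.5623168.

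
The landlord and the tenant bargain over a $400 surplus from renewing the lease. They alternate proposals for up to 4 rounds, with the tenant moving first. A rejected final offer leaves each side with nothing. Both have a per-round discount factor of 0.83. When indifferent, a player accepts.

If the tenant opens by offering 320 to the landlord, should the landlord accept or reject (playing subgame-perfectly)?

Round 4 (the landlord proposes): the tenant will accept anything ≥ 0, so the landlord offers 0 and keeps 400.
Round 3 (the tenant proposes): the landlord can get 400 next round, worth 0.83 × 400 = 332 now. The tenant offers 332 and keeps 400 − 332 = 68.
Round 2 (the landlord proposes): the tenant can get 68 next round, worth 0.83 × 68 = 56.44 now; the landlord offers that and keeps 343.56.
So by rejecting in round 1, the landlord gets 343.56 next round, worth 0.83 × 343.56 = 285.1548 now.
Offer 320 ≥ 285.1548, so the landlord accepts.

Accept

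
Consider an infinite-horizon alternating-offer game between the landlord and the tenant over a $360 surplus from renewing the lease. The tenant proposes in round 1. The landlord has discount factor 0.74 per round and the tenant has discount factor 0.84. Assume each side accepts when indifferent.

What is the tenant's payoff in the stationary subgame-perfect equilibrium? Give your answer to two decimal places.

In a stationary SPE each proposer offers the other exactly their discounted continuation value.
If the tenant keeps x when proposing and the landlord keeps y when proposing, then x = 360 − 0.74y and y = 360 − 0.84x.
Solving: x = 360(1 − 0.74) / (1 − 0.84·0.74) = 93.6 / 0.3784 ≈ 247.3573.
The landlord gets 360 − 247.3573 ≈ 112.6427.

247.36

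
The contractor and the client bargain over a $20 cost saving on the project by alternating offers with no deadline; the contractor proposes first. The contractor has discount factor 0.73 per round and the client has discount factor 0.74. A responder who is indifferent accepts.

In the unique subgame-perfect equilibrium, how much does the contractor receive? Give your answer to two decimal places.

Let x be the contractor's share when the contractor proposes and y be the client's share when the client proposes.
The client accepts iff offered ≥ 0.74·y, so x = 20 − 0.74y. Symmetrically y = 20 − 0.73x.
Substituting: x = 20 − 0.74(20 − 0.73x), giving x(1 − 0.73·0.74) = 20(1 − 0.74).
So x = 20 × 0.26 / 0.4598 ≈ 11.3093, and the client receives 20 − x ≈ 8.6907.

11.31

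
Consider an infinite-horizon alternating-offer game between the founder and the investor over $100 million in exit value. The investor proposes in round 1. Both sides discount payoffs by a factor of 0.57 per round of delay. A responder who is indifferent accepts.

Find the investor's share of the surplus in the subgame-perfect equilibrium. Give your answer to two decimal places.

In a stationary SPE each proposer offers the other exactly their discounted continuation value.
If the investor keeps x when proposing and the founder keeps y when proposing, then x = 100 − 0.57y and y = 100 − 0.57x.
Solving: x = 100(1 − 0.57) / (1 − 0.57·0.57) = 43 / 0.6751 ≈ 63.6943.
The founder gets 100 − 63.6943 ≈ 36.3057.

63.69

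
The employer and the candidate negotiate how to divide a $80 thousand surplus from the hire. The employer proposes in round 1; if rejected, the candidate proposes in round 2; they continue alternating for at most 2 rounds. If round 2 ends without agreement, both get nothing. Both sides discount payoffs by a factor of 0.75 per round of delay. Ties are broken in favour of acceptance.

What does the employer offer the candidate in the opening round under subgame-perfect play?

By backward induction:
Round 2 (the candidate proposes): rejection yields 0 for the employer; the candidate offers 0 and keeps 80.
Round 1 (the employer proposes): the candidate can get 80 next round, worth 0.75 × 80 = 60 now, so the employer offers 60, keeping 20.

60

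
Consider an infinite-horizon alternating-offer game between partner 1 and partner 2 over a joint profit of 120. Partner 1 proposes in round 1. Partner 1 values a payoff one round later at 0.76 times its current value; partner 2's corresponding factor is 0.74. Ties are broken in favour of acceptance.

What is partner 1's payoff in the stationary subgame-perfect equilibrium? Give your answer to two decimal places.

71.30

Let x be partner 1's share when partner 1 proposes and y be partner 2's share when partner 2 proposes.
Partner 2 accepts iff offered ≥ 0.74·y, so x = 120 − 0.74y. Symmetrically y = 120 − 0.76x.
Substituting: x = 120 − 0.74(120 − 0.76x), giving x(1 − 0.76·0.74) = 120(1 − 0.74).
So x = 120 × 0.26 / 0.4376 ≈ 71.2980, and partner 2 receives 120 − x ≈ 48.7020.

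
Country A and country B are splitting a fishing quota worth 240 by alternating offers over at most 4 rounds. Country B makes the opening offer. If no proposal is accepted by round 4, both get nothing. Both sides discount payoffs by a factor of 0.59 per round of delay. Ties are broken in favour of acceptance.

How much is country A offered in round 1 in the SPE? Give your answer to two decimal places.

Round 4 (country A proposes): rejection yields 0 for country B; country A offers 0 and keeps 240.
Round 3 (country B proposes): country A can get 240 next round, worth 0.59 × 240 = 141.6 now. Country B offers 141.6 and keeps 240 − 141.6 = 98.4.
Round 2 (country A proposes): country B can get 98.4 next round, worth 0.59 × 98.4 = 58.056 now, so country A offers 58.056, keeping 181.944.
Round 1 (country B proposes): country A can get 181.944 next round, worth 0.59 × 181.944 = 107.34696 now; country B offers that and keeps 132.65304.

107.35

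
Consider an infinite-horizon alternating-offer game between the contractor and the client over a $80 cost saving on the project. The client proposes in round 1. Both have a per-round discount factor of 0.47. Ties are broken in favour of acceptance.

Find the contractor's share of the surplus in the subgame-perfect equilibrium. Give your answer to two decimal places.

25.58

Let x be the client's share when the client proposes and y be the contractor's share when the contractor proposes.
The contractor accepts iff offered ≥ 0.47·y, so x = 80 − 0.47y. Symmetrically y = 80 − 0.47x.
Substituting: x = 80 − 0.47(80 − 0.47x), giving x(1 − 0.47·0.47) = 80(1 − 0.47).
So x = 80 × 0.53 / 0.7791 ≈ 54.4218, and the contractor receives 80 − x ≈ 25.5782.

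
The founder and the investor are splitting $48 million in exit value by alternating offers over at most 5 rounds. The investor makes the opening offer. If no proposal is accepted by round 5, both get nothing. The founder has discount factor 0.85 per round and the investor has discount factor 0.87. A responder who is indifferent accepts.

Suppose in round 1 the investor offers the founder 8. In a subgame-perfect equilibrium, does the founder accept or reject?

Round 5 (the investor proposes): the founder will accept anything ≥ 0, so the investor offers 0 and keeps 48.
Round 4 (the founder proposes): the investor can get 48 next round, worth 0.87 × 48 = 41.76 now, so the founder offers 41.76, keeping 6.24.
Round 3 (the investor proposes): the founder can get 6.24 next round, worth 0.85 × 6.24 = 5.304 now; the investor offers that and keeps 42.696.
Round 2 (the founder proposes): the investor can get 42.696 next round, worth 0.87 × 42.696 = 37.14552 now. The founder offers 37.14552 and keeps 48 − 37.14552 = 10.85448.
So by rejecting in round 1, the founder gets 10.85448 next round, worth 0.85 × 10.85448 = 9.226308 now.
Offer 8 < 9.226308, so the founder rejects.

Reject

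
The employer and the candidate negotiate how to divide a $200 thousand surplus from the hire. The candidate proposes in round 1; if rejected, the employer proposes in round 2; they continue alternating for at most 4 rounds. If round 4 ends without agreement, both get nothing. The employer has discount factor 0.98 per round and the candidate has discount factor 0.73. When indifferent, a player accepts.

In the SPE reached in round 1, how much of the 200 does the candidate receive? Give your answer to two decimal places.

6.86

By backward induction:
Round 4 (the employer proposes): the candidate will accept anything ≥ 0, so the employer offers 0 and keeps 200.
Round 3 (the candidate proposes): the employer can get 200 next round, worth 0.98 × 200 = 196 now, so the candidate offers 196, keeping 4.
Round 2 (the employer proposes): the candidate can get 4 next round, worth 0.73 × 4 = 2.92 now, so the employer offers 2.92, keeping 197.08.
Round 1 (the candidate proposes): the employer can get 197.08 next round, worth 0.98 × 197.08 = 193.1384 now. The candidate offers 193.1384 and keeps 200 − 193.1384 = 6.8616.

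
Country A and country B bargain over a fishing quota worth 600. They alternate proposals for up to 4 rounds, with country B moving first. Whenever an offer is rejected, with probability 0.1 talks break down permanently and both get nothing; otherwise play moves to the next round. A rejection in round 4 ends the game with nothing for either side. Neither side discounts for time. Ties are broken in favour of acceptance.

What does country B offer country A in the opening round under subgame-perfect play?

By backward induction:
Round 4 (country A proposes): country B will accept anything ≥ 0, so country A offers 0 and keeps 600.
Round 3 (country B proposes): rejecting gives country A an expected 0.9 × 600 = 540; country B offers that and keeps 60.
Round 2 (country A proposes): rejecting gives country B an expected 0.9 × 60 = 54, so country A offers 54, keeping 546.
Round 1 (country B proposes): rejecting gives country A an expected 0.9 × 546 = 491.4; country B offers that and keeps 108.6.

491.4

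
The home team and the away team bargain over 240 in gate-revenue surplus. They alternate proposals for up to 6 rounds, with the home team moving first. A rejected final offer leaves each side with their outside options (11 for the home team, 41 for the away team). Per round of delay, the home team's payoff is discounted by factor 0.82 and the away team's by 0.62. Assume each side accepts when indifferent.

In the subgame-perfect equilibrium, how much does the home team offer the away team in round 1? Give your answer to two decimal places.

Round 6 (the away team proposes): the home team gets 11 if talks fail, so the away team offers 11 and keeps 229.
Round 5 (the home team proposes): the away team can get 229 next round, worth 0.62 × 229 = 141.98 now; the home team offers that and keeps 98.02.
Round 4 (the away team proposes): the home team can get 98.02 next round, worth 0.82 × 98.02 = 80.3764 now. The away team offers 80.3764 and keeps 240 − 80.3764 = 159.6236.
Round 3 (the home team proposes): the away team can get 159.6236 next round, worth 0.62 × 159.6236 = 98.966632 now; the home team offers that and keeps 141.033368.
Round 2 (the away team proposes): the home team can get 141.033368 next round, worth 0.82 × 141.033368 = 115.64736176 now; the away team offers that and keeps 124.35263824.
Round 1 (the home team proposes): the away team can get 124.35263824 next round, worth 0.62 × 124.35263824 = 77.0986357088 now. The home team offers 77.0986357088 and keeps 240 − 77.0986357088 = 162.9013642912.

77.10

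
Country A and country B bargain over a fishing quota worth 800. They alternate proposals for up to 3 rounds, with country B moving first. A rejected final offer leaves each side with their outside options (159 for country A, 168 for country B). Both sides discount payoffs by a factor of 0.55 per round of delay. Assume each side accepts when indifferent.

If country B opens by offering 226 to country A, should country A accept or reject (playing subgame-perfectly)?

Work out country A's continuation value if the offer is rejected.
Round 3 (country B proposes): country A gets 159 if talks fail, so country B offers 159 and keeps 641.
Round 2 (country A proposes): country B can get 641 next round, worth 0.55 × 641 = 352.55 now, so country A offers 352.55, keeping 447.45.
So by rejecting in round 1, country A gets 447.45 next round, worth 0.55 × 447.45 = 246.0975 now.
Offer 226 < 246.0975, so country A rejects.

Reject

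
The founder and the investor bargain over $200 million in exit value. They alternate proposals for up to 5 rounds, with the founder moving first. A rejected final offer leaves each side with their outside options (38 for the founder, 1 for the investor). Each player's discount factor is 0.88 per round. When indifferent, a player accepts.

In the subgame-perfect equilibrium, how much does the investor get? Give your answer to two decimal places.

Round 5 (the founder proposes): the investor gets 1 if talks fail, so the founder offers 1 and keeps 199.
Round 4 (the investor proposes): the founder can get 199 next round, worth 0.88 × 199 = 175.12 now, so the investor offers 175.12, keeping 24.88.
Round 3 (the founder proposes): the investor can get 24.88 next round, worth 0.88 × 24.88 = 21.8944 now, so the founder offers 21.8944, keeping 178.1056.
Round 2 (the investor proposes): the founder can get 178.1056 next round, worth 0.88 × 178.1056 = 156.732928 now. The investor offers 156.732928 and keeps 200 − 156.732928 = 43.267072.
Round 1 (the founder proposes): the investor can get 43.267072 next round, worth 0.88 × 43.267072 = 38.07502336 now, so the founder offers 38.07502336, keeping 161.92497664.

38.08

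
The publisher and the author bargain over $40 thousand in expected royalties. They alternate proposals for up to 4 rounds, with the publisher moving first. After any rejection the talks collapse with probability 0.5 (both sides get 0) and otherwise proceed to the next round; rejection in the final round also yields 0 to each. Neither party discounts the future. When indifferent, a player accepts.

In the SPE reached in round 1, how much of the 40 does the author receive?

15

Round 4 (the author proposes): the publisher will accept anything ≥ 0, so the author offers 0 and keeps 40.
Round 3 (the publisher proposes): rejecting gives the author an expected 0.5 × 40 = 20, so the publisher offers 20, keeping 20.
Round 2 (the author proposes): rejecting gives the publisher an expected 0.5 × 20 = 10; the author offers that and keeps 30.
Round 1 (the publisher proposes): rejecting gives the author an expected 0.5 × 30 = 15; the publisher offers that and keeps 25.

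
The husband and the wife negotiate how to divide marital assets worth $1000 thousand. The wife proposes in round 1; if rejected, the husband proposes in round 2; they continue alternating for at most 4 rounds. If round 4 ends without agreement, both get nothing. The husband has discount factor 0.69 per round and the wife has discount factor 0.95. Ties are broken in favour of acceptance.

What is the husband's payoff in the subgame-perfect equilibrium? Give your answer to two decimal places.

Round 4 (the husband proposes): rejection yields 0 for the wife; the husband offers 0 and keeps 1000.
Round 3 (the wife proposes): the husband can get 1000 next round, worth 0.69 × 1000 = 690 now; the wife offers that and keeps 310.
Round 2 (the husband proposes): the wife can get 310 next round, worth 0.95 × 310 = 294.5 now; the husband offers that and keeps 705.5.
Round 1 (the wife proposes): the husband can get 705.5 next round, worth 0.69 × 705.5 = 486.795 now; the wife offers that and keeps 513.205.

486.80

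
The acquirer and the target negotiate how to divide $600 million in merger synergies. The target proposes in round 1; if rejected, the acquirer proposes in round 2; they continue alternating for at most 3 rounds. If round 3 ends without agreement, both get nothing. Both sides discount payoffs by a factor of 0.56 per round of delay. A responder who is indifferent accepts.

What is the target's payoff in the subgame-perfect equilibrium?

452.16

By backward induction:
Round 3 (the target proposes): rejection yields 0 for the acquirer; the target offers 0 and keeps 600.
Round 2 (the acquirer proposes): the target can get 600 next round, worth 0.56 × 600 = 336 now, so the acquirer offers 336, keeping 264.
Round 1 (the target proposes): the acquirer can get 264 next round, worth 0.56 × 264 = 147.84 now, so the target offers 147.84, keeping 452.16.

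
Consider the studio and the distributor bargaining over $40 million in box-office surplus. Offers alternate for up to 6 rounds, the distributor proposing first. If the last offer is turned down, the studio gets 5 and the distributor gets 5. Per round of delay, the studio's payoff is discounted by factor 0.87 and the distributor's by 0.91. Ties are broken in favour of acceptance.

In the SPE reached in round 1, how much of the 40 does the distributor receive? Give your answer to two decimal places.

Round 6 (the studio proposes): the distributor gets 5 if talks fail, so the studio offers 5 and keeps 35.
Round 5 (the distributor proposes): the studio can get 35 next round, worth 0.87 × 35 = 30.45 now, so the distributor offers 30.45, keeping 9.55.
Round 4 (the studio proposes): the distributor can get 9.55 next round, worth 0.91 × 9.55 = 8.6905 now; the studio offers that and keeps 31.3095.
Round 3 (the distributor proposes): the studio can get 31.3095 next round, worth 0.87 × 31.3095 = 27.239265 now. The distributor offers 27.239265 and keeps 40 − 27.239265 = 12.760735.
Round 2 (the studio proposes): the distributor can get 12.760735 next round, worth 0.91 × 12.760735 = 11.61226885 now, so the studio offers 11.61226885, keeping 28.38773115.
Round 1 (the distributor proposes): the studio can get 28.38773115 next round, worth 0.87 × 28.38773115 = 24.6973261005 now; the distributor offers that and keeps 15.3026738995.

15.30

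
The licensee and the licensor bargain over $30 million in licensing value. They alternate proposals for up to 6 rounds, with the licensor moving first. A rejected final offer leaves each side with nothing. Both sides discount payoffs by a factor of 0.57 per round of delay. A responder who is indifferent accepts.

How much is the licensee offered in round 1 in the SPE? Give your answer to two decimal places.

11.55

Round 6 (the licensee proposes): rejection yields 0 for the licensor; the licensee offers 0 and keeps 30.
Round 5 (the licensor proposes): the licensee can get 30 next round, worth 0.57 × 30 = 17.1 now. The licensor offers 17.1 and keeps 30 − 17.1 = 12.9.
Round 4 (the licensee proposes): the licensor can get 12.9 next round, worth 0.57 × 12.9 = 7.353 now. The licensee offers 7.353 and keeps 30 − 7.353 = 22.647.
Round 3 (the licensor proposes): the licensee can get 22.647 next round, worth 0.57 × 22.647 = 12.90879 now; the licensor offers that and keeps 17.09121.
Round 2 (the licensee proposes): the licensor can get 17.09121 next round, worth 0.57 × 17.09121 = 9.7419897 now, so the licensee offers 9.7419897, keeping 20.2580103.
Round 1 (the licensor proposes): the licensee can get 20.2580103 next round, worth 0.57 × 20.2580103 = 11.547065871 now, so the licensor offers 11.547065871, keeping 18.452934129.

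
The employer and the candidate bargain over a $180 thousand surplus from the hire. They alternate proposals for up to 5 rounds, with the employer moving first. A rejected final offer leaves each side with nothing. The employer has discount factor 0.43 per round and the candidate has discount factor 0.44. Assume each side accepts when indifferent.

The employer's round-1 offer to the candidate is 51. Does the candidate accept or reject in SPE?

Reject

Round 5 (the employer proposes): the candidate will accept anything ≥ 0, so the employer offers 0 and keeps 180.
Round 4 (the candidate proposes): the employer can get 180 next round, worth 0.43 × 180 = 77.4 now, so the candidate offers 77.4, keeping 102.6.
Round 3 (the employer proposes): the candidate can get 102.6 next round, worth 0.44 × 102.6 = 45.144 now. The employer offers 45.144 and keeps 180 − 45.144 = 134.856.
Round 2 (the candidate proposes): the employer can get 134.856 next round, worth 0.43 × 134.856 = 57.98808 now. The candidate offers 57.98808 and keeps 180 − 57.98808 = 122.01192.
So by rejecting in round 1, the candidate gets 122.01192 next round, worth 0.44 × 122.01192 = 53.6852448 now.
Offer 51 < 53.6852448, so the candidate rejects.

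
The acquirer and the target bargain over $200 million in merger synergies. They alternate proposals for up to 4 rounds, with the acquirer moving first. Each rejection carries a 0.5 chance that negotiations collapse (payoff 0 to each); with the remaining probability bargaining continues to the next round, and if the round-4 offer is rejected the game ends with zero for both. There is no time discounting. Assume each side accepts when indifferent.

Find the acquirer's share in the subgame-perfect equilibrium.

125

By backward induction:
Round 4 (the target proposes): the acquirer will accept anything ≥ 0, so the target offers 0 and keeps 200.
Round 3 (the acquirer proposes): rejecting gives the target an expected 0.5 × 200 = 100. The acquirer offers 100 and keeps 200 − 100 = 100.
Round 2 (the target proposes): rejecting gives the acquirer an expected 0.5 × 100 = 50; the target offers that and keeps 150.
Round 1 (the acquirer proposes): rejecting gives the target an expected 0.5 × 150 = 75. The acquirer offers 75 and keeps 200 − 75 = 125.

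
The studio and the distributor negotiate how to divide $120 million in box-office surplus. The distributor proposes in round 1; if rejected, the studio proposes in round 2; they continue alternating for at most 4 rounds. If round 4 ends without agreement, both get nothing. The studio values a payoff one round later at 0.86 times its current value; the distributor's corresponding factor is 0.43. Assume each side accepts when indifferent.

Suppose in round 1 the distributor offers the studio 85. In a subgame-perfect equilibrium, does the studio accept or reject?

Round 4 (the studio proposes): rejection yields 0 for the distributor; the studio offers 0 and keeps 120.
Round 3 (the distributor proposes): the studio can get 120 next round, worth 0.86 × 120 = 103.2 now. The distributor offers 103.2 and keeps 120 − 103.2 = 16.8.
Round 2 (the studio proposes): the distributor can get 16.8 next round, worth 0.43 × 16.8 = 7.224 now, so the studio offers 7.224, keeping 112.776.
So by rejecting in round 1, the studio gets 112.776 next round, worth 0.86 × 112.776 = 96.98736 now.
Offer 85 < 96.98736, so the studio rejects.

Reject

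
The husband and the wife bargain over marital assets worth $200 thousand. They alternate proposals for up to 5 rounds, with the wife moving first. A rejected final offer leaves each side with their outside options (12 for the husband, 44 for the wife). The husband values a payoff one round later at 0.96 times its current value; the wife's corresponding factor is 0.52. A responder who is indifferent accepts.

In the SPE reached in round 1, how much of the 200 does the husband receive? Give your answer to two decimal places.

Round 5 (the wife proposes): the husband gets 12 if talks fail, so the wife offers 12 and keeps 188.
Round 4 (the husband proposes): the wife can get 188 next round, worth 0.52 × 188 = 97.76 now; the husband offers that and keeps 102.24.
Round 3 (the wife proposes): the husband can get 102.24 next round, worth 0.96 × 102.24 = 98.1504 now; the wife offers that and keeps 101.8496.
Round 2 (the husband proposes): the wife can get 101.8496 next round, worth 0.52 × 101.8496 = 52.961792 now, so the husband offers 52.961792, keeping 147.038208.
Round 1 (the wife proposes): the husband can get 147.038208 next round, worth 0.96 × 147.038208 = 141.15667968 now. The wife offers 141.15667968 and keeps 200 − 141.15667968 = 58.84332032.

141.16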